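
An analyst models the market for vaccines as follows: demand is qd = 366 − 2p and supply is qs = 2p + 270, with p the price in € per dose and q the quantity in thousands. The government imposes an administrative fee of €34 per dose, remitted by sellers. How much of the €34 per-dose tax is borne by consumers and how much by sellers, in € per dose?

Consumers bear €17 per dose; sellers bear €17 per dose.

Without the tax, 366 − 2p = 2p + 270 gives 4p = 96, so p* = €24 and q* = 318.
With the tax collected from sellers, supply shifts: qs = 2(p − 34) + 270.
New equilibrium: consumers pay €41, sellers receive €7, q = 284. (Wedge: pb − ps = 34.)
Burden on consumers: €17; on sellers: €17. (They sum to €34.)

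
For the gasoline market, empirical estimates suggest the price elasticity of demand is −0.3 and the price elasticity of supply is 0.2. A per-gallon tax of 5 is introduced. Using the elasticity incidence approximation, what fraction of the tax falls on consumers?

Consumers' share ≈ 0.4.

Incidence ratio: consumers' share ≈ εs / (εs + |εd|) = 0.2 / (0.2 + 0.3) = 0.4.
Supply is the less elastic side, so consumers bear the smaller share.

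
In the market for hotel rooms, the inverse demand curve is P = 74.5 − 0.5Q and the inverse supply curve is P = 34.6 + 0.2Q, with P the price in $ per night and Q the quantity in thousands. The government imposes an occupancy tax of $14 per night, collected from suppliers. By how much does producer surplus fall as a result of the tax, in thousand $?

Producer surplus falls by $188 thousand.

Inverting to Q(P) form: Qd = 149 − 2P; Qs = 5P − 173.
Without the tax, 149 − 2P = 5P − 173 gives 7P = 322, so P* = $46 and Q* = 57.
With the tax collected from suppliers, supply shifts: Qs = 5(P − 14) − 173.
New equilibrium: buyers pay $56, suppliers receive $42, Q = 37. (Wedge: Pb − Ps = 14.)
ΔPS is the trapezoid between Q = 37 and Q = 57 of height $4: ½ · (57 + 37) · 4 = $188.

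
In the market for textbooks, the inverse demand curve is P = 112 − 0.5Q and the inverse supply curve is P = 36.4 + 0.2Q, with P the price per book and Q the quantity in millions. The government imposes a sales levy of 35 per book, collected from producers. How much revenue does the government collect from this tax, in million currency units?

Inverting to Q(P) form: Qd = 224 − 2P; Qs = 5P − 182.
Before the tax: set 224 − 2P = 5P − 182 → P* = 58, Q* = 108.
With the tax collected from producers, supply shifts: Qs = 5(P − 35) − 182.
Solving gives Q = 58 with buyers paying 83 and producers receiving 48 (the 35 wedge).
Revenue = t · Q = 35 · 58 = 2030.

Tax revenue = 2030 million.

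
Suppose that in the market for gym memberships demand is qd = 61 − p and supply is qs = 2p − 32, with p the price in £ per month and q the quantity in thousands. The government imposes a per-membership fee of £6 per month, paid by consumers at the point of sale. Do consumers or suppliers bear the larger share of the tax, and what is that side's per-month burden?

Without the tax, 61 − p = 2p − 32 gives 3p = 93, so p* = £31 and q* = 30.
With the tax collected from consumers, demand (in seller-price terms) shifts: qd = 61 − (p + 6).
New equilibrium: consumers pay £35, suppliers receive £29, q = 26. (Wedge: pb − ps = 6.)
Per-month burden: consumers £4, suppliers £2.
Consumers take the larger share because demand is less price-elastic here (demand slope 1 vs supply slope 2).
The less price-elastic side of the market bears the larger share of a per-unit tax.

Consumers bear the larger share: £4 per month.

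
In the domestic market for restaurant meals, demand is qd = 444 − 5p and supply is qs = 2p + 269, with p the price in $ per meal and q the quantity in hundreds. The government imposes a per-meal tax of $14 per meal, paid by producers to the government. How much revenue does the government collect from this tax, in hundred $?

Without the tax, 444 − 5p = 2p + 269 gives 7p = 175, so p* = $25 and q* = 319.
With the tax collected from producers, supply shifts: qs = 2(p − 14) + 269.
Solving gives q = 299 with buyers paying $29 and producers receiving $15 (the $14 wedge).
Revenue = t · Q = 14 · 299 = $4186.

Tax revenue = $4186 hundred.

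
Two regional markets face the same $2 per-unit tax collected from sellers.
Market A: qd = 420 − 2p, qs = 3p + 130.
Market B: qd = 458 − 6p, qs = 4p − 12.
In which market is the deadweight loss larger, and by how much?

Market B, by $2.4.

Market A: pre-tax p* = $58, q* = 304; post-tax q = 301.6; deadweight loss = $2.4.
Market B: pre-tax p* = $47, q* = 176; post-tax q = 171.2; deadweight loss = $4.8.
Difference: $2.4 vs $4.8 → market B is larger by $2.4.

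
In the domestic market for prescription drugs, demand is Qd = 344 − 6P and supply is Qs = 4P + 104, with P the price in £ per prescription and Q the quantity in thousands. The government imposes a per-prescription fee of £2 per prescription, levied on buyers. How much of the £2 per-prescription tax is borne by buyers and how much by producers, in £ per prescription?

Buyers bear £0.8 per prescription; producers bear £1.2 per prescription.

Before the tax: set 344 − 6P = 4P + 104 → P* = £24, Q* = 200.
With the tax collected from buyers, demand (in seller-price terms) shifts: Qd = 344 − 6(P + 2).
New equilibrium: buyers pay £24.8, producers receive £22.8, Q = 195.2. (Wedge: Pb − Ps = 2.)
Burden on buyers: £0.8; on producers: £1.2. (They sum to £2.)
The less price-elastic side of the market bears the larger share of a per-unit tax.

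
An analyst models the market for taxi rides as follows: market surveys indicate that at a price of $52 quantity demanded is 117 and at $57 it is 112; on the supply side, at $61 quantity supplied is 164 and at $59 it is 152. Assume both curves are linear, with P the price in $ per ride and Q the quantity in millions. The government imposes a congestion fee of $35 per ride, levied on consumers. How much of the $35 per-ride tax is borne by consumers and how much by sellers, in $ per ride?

Demand slope: (112 − 117)/(57 − 52) = -1, so Qd = 169 − P.
Supply slope: (152 − 164)/(59 − 61) = 6, so Qs = 6P − 202.
Without the tax, 169 − P = 6P − 202 gives 7P = 371, so P* = $53 and Q* = 116.
With the tax collected from consumers, demand (in seller-price terms) shifts: Qd = 169 − (P + 35).
New equilibrium: consumers pay $83, sellers receive $48, Q = 86. (Wedge: Pb − Ps = 35.)
Burden on consumers: $30; on sellers: $5. (They sum to $35.)
The less price-elastic side of the market bears the larger share of a per-unit tax.

Consumers bear $30 per ride; sellers bear $5 per ride.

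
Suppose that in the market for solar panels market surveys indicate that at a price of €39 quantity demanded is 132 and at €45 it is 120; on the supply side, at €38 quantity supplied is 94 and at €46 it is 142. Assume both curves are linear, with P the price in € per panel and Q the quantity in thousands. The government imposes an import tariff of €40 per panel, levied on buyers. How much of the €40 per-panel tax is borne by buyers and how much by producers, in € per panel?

Demand slope: (120 − 132)/(45 − 39) = -2, so Qd = 210 − 2P.
Supply slope: (142 − 94)/(46 − 38) = 6, so Qs = 6P − 134.
Without the tax, 210 − 2P = 6P − 134 gives 8P = 344, so P* = €43 and Q* = 124.
With the tax collected from buyers, demand (in seller-price terms) shifts: Qd = 210 − 2(P + 40).
New equilibrium: buyers pay €73, producers receive €33, Q = 64. (Wedge: Pb − Ps = 40.)
Burden on buyers: €30; on producers: €10. (They sum to €40.)
The less price-elastic side of the market bears the larger share of a per-unit tax.

Buyers bear €30 per panel; producers bear €10 per panel.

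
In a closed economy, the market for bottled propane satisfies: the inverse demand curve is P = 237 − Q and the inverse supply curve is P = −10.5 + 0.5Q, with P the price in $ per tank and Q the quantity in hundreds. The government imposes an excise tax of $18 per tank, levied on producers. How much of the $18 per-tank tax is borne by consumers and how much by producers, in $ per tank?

Consumers bear $12 per tank; producers bear $6 per tank.

Rewrite in direct form: Qd = 237 − P and Qs = 2P + 21.
Without the tax, 237 − P = 2P + 21 gives 3P = 216, so P* = $72 and Q* = 165.
With the tax collected from producers, supply shifts: Qs = 2(P − 18) + 21.
Solving gives Q = 153 with consumers paying $84 and producers receiving $66 (the $18 wedge).
Burden on consumers: $12; on producers: $6. (They sum to $18.)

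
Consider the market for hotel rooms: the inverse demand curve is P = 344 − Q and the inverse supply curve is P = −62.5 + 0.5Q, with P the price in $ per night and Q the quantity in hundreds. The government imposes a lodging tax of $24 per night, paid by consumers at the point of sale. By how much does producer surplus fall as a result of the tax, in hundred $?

Rewrite in direct form: Qd = 344 − P and Qs = 2P + 125.
Before the tax: set 344 − P = 2P + 125 → P* = $73, Q* = 271.
With the tax collected from consumers, demand (in seller-price terms) shifts: Qd = 344 − (P + 24).
New equilibrium: consumers pay $89, producers receive $65, Q = 255. (Wedge: Pb − Ps = 24.)
ΔPS is the trapezoid between Q = 255 and Q = 271 of height $8: ½ · (271 + 255) · 8 = $2104.

Producer surplus falls by $2104 hundred.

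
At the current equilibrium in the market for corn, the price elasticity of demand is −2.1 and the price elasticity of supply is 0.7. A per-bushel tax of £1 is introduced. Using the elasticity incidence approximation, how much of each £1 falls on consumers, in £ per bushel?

Consumers bear ≈ £0.25 per bushel.

Incidence ratio: consumers' share ≈ εs / (εs + |εd|) = 0.7 / (0.7 + 2.1) = 0.25.
So consumers bear ≈ 0.25 × £1 = £0.25; suppliers bear £0.75.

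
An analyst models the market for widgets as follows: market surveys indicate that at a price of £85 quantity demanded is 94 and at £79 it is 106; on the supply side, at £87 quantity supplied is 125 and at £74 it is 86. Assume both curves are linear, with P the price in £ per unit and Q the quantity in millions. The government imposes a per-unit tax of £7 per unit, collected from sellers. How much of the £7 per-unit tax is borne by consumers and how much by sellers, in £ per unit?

Consumers bear £4.2 per unit; sellers bear £2.8 per unit.

Demand slope: (106 − 94)/(79 − 85) = -2, so Qd = 264 − 2P.
Supply slope: (86 − 125)/(74 − 87) = 3, so Qs = 3P − 136.
Without the tax, 264 − 2P = 3P − 136 gives 5P = 400, so P* = £80 and Q* = 104.
With the tax collected from sellers, supply shifts: Qs = 3(P − 7) − 136.
New equilibrium: consumers pay £84.2, sellers receive £77.2, Q = 95.6. (Wedge: Pb − Ps = 7.)
Burden on consumers: £4.2; on sellers: £2.8. (They sum to £7.)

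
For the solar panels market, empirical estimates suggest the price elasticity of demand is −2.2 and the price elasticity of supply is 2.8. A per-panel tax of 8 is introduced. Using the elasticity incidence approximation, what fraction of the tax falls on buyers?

Incidence ratio: buyers' share ≈ εs / (εs + |εd|) = 2.8 / (2.8 + 2.2) = 0.56.
Supply is the more elastic side, so buyers bear the larger share.

Buyers' share ≈ 0.56.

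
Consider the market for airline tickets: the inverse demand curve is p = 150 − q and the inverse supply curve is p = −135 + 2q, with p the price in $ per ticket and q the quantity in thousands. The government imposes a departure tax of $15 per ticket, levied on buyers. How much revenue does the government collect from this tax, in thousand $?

Tax revenue = $1350 thousand.

Rewrite in direct form: qd = 150 − p and qs = 0.5p + 67.5.
Before the tax: set 150 − p = 0.5p + 67.5 → p* = $55, q* = 95.
With the tax collected from buyers, demand (in seller-price terms) shifts: qd = 150 − (p + 15).
Solving gives q = 90 with buyers paying $60 and sellers receiving $45 (the $15 wedge).
Revenue = t · Q = 15 · 90 = $1350.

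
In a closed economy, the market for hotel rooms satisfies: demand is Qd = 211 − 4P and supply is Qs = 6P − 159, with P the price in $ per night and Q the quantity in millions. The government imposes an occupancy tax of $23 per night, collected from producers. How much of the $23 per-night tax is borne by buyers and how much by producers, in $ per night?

Buyers bear $13.8 per night; producers bear $9.2 per night.

Before the tax: set 211 − 4P = 6P − 159 → P* = $37, Q* = 63.
With the tax collected from producers, supply shifts: Qs = 6(P − 23) − 159.
Solving gives Q = 7.8 with buyers paying $50.8 and producers receiving $27.8 (the $23 wedge).
Burden on buyers: $13.8; on producers: $9.2. (They sum to $23.)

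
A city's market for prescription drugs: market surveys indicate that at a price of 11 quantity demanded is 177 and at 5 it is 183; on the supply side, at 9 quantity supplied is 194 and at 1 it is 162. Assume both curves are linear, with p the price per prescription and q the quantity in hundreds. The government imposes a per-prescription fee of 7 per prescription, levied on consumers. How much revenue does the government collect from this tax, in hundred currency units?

Tax revenue = 1234.8 hundred.

Demand slope: (183 − 177)/(5 − 11) = -1, so qd = 188 − p.
Supply slope: (162 − 194)/(1 − 9) = 4, so qs = 4p + 158.
Before the tax: set 188 − p = 4p + 158 → p* = 6, q* = 182.
With the tax collected from consumers, demand (in seller-price terms) shifts: qd = 188 − (p + 7).
Solving gives q = 176.4 with consumers paying 11.6 and suppliers receiving 4.6 (the 7 wedge).
Revenue = t · Q = 7 · 176.4 = 1234.8.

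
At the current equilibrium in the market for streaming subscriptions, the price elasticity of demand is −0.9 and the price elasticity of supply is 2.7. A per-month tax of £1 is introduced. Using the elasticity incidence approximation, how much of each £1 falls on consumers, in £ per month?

Incidence ratio: consumers' share ≈ εs / (εs + |εd|) = 2.7 / (2.7 + 0.9) = 0.75.
So consumers bear ≈ 0.75 × £1 = £0.75; suppliers bear £0.25.

Consumers bear ≈ £0.75 per month.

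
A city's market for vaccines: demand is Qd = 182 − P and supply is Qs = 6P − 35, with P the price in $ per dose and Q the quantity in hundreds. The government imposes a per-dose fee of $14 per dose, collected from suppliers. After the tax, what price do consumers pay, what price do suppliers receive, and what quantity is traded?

Consumers pay $43; suppliers receive $29; quantity = 139.

Before the tax: set 182 − P = 6P − 35 → P* = $31, Q* = 151.
With the tax collected from suppliers, supply shifts: Qs = 6(P − 14) − 35.
New equilibrium: consumers pay $43, suppliers receive $29, Q = 139. (Wedge: Pb − Ps = 14.)
The less price-elastic side of the market bears the larger share of a per-unit tax.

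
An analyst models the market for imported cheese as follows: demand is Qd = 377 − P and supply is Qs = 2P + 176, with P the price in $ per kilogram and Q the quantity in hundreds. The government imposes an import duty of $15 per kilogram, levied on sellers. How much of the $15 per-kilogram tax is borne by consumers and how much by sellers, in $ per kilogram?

Consumers bear $10 per kilogram; sellers bear $5 per kilogram.

Before the tax: set 377 − P = 2P + 176 → P* = $67, Q* = 310.
With the tax collected from sellers, supply shifts: Qs = 2(P − 15) + 176.
Solving gives Q = 300 with consumers paying $77 and sellers receiving $62 (the $15 wedge).
Burden on consumers: $10; on sellers: $5. (They sum to $15.)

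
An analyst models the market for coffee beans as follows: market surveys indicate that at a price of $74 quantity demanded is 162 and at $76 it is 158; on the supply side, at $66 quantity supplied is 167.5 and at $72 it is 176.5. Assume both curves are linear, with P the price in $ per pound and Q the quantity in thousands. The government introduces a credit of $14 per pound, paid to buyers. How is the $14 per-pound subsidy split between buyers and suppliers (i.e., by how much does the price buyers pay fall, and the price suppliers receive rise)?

Buyers gain $6 per pound; suppliers gain $8 per pound.

Demand slope: (158 − 162)/(76 − 74) = -2, so Qd = 310 − 2P.
Supply slope: (176.5 − 167.5)/(72 − 66) = 1.5, so Qs = 1.5P + 68.5.
Before the subsidy: set 310 − 2P = 1.5P + 68.5 → P* = $69, Q* = 172.
With a per-unit subsidy paid to buyers, each effectively pays P − 14, so demand becomes Qd = 310 − 2(P − 14).
Solving gives Q = 184 with buyers paying $63 and suppliers receiving $77 (the $14 wedge).
Gain to buyers: $6; to suppliers: $8. (They sum to $14.)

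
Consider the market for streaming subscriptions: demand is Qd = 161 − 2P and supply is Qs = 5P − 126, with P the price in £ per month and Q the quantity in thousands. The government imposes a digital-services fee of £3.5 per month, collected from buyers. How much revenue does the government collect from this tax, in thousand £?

Without the tax, 161 − 2P = 5P − 126 gives 7P = 287, so P* = £41 and Q* = 79.
With the tax collected from buyers, demand (in seller-price terms) shifts: Qd = 161 − 2(P + 3.5).
New equilibrium: buyers pay £43.5, sellers receive £40, Q = 74. (Wedge: Pb − Ps = 3.5.)
Revenue = t · Q = 3.5 · 74 = £259.

Tax revenue = £259 thousand.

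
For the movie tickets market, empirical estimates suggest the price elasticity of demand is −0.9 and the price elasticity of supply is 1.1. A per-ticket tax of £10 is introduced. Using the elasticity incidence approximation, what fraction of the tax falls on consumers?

Consumers' share ≈ 0.55.

Incidence ratio: consumers' share ≈ εs / (εs + |εd|) = 1.1 / (1.1 + 0.9) = 0.55.
Supply is the more elastic side, so consumers bear the larger share.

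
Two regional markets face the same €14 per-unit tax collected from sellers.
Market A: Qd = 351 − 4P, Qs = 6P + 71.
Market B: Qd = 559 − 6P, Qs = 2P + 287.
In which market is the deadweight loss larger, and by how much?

Market A: pre-tax P* = €28, Q* = 239; post-tax Q = 205.4; deadweight loss = €235.2.
Market B: pre-tax P* = €34, Q* = 355; post-tax Q = 334; deadweight loss = €147.
Difference: €235.2 vs €147 → market A is larger by €88.2.

Market A, by €88.2.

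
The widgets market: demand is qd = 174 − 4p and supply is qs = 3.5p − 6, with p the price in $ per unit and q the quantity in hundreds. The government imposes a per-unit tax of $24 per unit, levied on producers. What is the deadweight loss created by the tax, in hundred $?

Without the tax, 174 − 4p = 3.5p − 6 gives 7.5p = 180, so p* = $24 and q* = 78.
With the tax collected from producers, supply shifts: qs = 3.5(p − 24) − 6.
New equilibrium: consumers pay $35.2, producers receive $11.2, q = 33.2. (Wedge: pb − ps = 24.)
Quantity falls by |ΔQ| = |78 − 33.2| = 44.8.
DWL = ½ · t · |ΔQ| = ½ · 24 · 44.8 = $537.6.

Deadweight loss = $537.6 hundred.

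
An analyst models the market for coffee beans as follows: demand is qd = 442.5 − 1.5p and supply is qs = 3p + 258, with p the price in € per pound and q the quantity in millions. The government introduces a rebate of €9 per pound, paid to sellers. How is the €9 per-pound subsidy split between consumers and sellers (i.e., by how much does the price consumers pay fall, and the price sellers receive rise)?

Without the subsidy, 442.5 − 1.5p = 3p + 258 gives 4.5p = 184.5, so p* = €41 and q* = 381.
With a per-unit subsidy paid to sellers, each receives p + 9 per unit sold, so supply becomes qs = 3(p + 9) + 258.
Solving gives q = 390 with consumers paying €35 and sellers receiving €44 (the €9 wedge).
Gain to consumers: €6; to sellers: €3. (They sum to €9.)

Consumers gain €6 per pound; sellers gain €3 per pound.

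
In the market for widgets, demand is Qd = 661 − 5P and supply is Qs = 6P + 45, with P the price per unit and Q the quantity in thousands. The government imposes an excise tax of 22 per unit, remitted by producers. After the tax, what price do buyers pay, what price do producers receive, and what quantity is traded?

Before the tax: set 661 − 5P = 6P + 45 → P* = 56, Q* = 381.
With the tax collected from producers, supply shifts: Qs = 6(P − 22) + 45.
New equilibrium: buyers pay 68, producers receive 46, Q = 321. (Wedge: Pb − Ps = 22.)

Buyers pay 68; producers receive 46; quantity = 321.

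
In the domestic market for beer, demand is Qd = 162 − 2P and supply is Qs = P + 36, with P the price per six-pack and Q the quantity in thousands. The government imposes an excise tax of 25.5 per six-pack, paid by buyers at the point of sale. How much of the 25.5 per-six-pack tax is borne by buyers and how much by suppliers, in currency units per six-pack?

Before the tax: set 162 − 2P = P + 36 → P* = 42, Q* = 78.
With the tax collected from buyers, demand (in seller-price terms) shifts: Qd = 162 − 2(P + 25.5).
New equilibrium: buyers pay 50.5, suppliers receive 25, Q = 61. (Wedge: Pb − Ps = 25.5.)
Burden on buyers: 8.5; on suppliers: 17. (They sum to 25.5.)

Buyers bear 8.5 per six-pack; suppliers bear 17 per six-pack.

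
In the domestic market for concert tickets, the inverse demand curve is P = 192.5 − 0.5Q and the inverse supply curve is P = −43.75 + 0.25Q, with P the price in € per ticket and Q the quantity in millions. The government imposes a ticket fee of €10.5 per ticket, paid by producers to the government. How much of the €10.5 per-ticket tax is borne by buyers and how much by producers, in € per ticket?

Buyers bear €7 per ticket; producers bear €3.5 per ticket.

Rewrite in direct form: Qd = 385 − 2P and Qs = 4P + 175.
Without the tax, 385 − 2P = 4P + 175 gives 6P = 210, so P* = €35 and Q* = 315.
With the tax collected from producers, supply shifts: Qs = 4(P − 10.5) + 175.
Solving gives Q = 301 with buyers paying €42 and producers receiving €31.5 (the €10.5 wedge).
Burden on buyers: €7; on producers: €3.5. (They sum to €10.5.)
The less price-elastic side of the market bears the larger share of a per-unit tax.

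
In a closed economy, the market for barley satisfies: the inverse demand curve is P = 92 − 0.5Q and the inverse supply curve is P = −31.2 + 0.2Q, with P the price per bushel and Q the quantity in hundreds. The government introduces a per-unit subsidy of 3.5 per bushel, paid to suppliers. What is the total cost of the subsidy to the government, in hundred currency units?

Rewrite in direct form: Qd = 184 − 2P and Qs = 5P + 156.
Before the subsidy: set 184 − 2P = 5P + 156 → P* = 4, Q* = 176.
With a per-unit subsidy paid to suppliers, each receives P + 3.5 per unit sold, so supply becomes Qs = 5(P + 3.5) + 156.
Solving gives Q = 181 with consumers paying 1.5 and suppliers receiving 5 (the 3.5 wedge).
Outlay = t · Q = 3.5 · 181 = 633.5.

Government outlay = 633.5 hundred.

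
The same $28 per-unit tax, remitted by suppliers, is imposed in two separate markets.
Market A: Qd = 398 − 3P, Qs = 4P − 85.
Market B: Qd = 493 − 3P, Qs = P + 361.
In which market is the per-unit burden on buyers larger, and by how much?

Market A: pre-tax P* = $69, Q* = 191; post-tax Q = 143; per-unit burden on buyers = $16.
Market B: pre-tax P* = $33, Q* = 394; post-tax Q = 373; per-unit burden on buyers = $7.
Difference: $16 vs $7 → market A is larger by $9.

Market A, by $9.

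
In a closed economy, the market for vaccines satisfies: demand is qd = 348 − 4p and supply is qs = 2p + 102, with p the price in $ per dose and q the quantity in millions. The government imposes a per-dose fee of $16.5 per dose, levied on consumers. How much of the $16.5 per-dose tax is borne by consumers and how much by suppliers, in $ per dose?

Consumers bear $5.5 per dose; suppliers bear $11 per dose.

Before the tax: set 348 − 4p = 2p + 102 → p* = $41, q* = 184.
With the tax collected from consumers, demand (in seller-price terms) shifts: qd = 348 − 4(p + 16.5).
New equilibrium: consumers pay $46.5, suppliers receive $30, q = 162. (Wedge: pb − ps = 16.5.)
Burden on consumers: $5.5; on suppliers: $11. (They sum to $16.5.)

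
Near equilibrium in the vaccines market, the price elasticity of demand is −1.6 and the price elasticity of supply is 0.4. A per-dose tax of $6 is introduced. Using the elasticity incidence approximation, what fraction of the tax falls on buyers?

Incidence ratio: buyers' share ≈ εs / (εs + |εd|) = 0.4 / (0.4 + 1.6) = 0.2.
Supply is the less elastic side, so buyers bear the smaller share.

Buyers' share ≈ 0.2.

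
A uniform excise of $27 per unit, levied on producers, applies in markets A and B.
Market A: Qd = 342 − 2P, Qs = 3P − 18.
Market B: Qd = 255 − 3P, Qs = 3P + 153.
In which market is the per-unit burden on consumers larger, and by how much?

Market A, by $2.7.

Market A: pre-tax P* = $72, Q* = 198; post-tax Q = 165.6; per-unit burden on consumers = $16.2.
Market B: pre-tax P* = $17, Q* = 204; post-tax Q = 163.5; per-unit burden on consumers = $13.5.
Difference: $16.2 vs $13.5 → market A is larger by $2.7.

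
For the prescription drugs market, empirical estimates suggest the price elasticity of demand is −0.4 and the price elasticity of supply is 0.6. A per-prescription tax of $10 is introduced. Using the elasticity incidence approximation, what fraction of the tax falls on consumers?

Incidence ratio: consumers' share ≈ εs / (εs + |εd|) = 0.6 / (0.6 + 0.4) = 0.6.
Supply is the more elastic side, so consumers bear the larger share.

Consumers' share ≈ 0.6.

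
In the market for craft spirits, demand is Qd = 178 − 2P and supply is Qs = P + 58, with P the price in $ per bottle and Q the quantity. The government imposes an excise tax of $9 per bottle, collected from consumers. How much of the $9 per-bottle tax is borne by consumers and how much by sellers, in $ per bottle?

Before the tax: set 178 − 2P = P + 58 → P* = $40, Q* = 98.
With the tax collected from consumers, demand (in seller-price terms) shifts: Qd = 178 − 2(P + 9).
Solving gives Q = 92 with consumers paying $43 and sellers receiving $34 (the $9 wedge).
Burden on consumers: $3; on sellers: $6. (They sum to $9.)

Consumers bear $3 per bottle; sellers bear $6 per bottle.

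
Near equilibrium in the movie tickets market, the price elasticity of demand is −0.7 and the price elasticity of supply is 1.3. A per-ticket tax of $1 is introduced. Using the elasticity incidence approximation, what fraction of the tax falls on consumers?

Incidence ratio: consumers' share ≈ εs / (εs + |εd|) = 1.3 / (1.3 + 0.7) = 0.65.
Supply is the more elastic side, so consumers bear the larger share.

Consumers' share ≈ 0.65.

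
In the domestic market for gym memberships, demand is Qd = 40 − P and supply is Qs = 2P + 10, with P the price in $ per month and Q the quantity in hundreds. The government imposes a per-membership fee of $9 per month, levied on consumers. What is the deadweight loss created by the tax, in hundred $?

Deadweight loss = $27 hundred.

Without the tax, 40 − P = 2P + 10 gives 3P = 30, so P* = $10 and Q* = 30.
With the tax collected from consumers, demand (in seller-price terms) shifts: Qd = 40 − (P + 9).
Solving gives Q = 24 with consumers paying $16 and suppliers receiving $7 (the $9 wedge).
Quantity falls by |ΔQ| = |30 − 24| = 6.
DWL = ½ · t · |ΔQ| = ½ · 9 · 6 = $27.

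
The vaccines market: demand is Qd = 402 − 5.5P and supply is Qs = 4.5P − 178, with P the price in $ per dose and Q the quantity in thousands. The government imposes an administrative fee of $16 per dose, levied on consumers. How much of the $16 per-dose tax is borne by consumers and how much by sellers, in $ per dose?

Before the tax: set 402 − 5.5P = 4.5P − 178 → P* = $58, Q* = 83.
With the tax collected from consumers, demand (in seller-price terms) shifts: Qd = 402 − 5.5(P + 16).
Solving gives Q = 43.4 with consumers paying $65.2 and sellers receiving $49.2 (the $16 wedge).
Burden on consumers: $7.2; on sellers: $8.8. (They sum to $16.)
The less price-elastic side of the market bears the larger share of a per-unit tax.

Consumers bear $7.2 per dose; sellers bear $8.8 per dose.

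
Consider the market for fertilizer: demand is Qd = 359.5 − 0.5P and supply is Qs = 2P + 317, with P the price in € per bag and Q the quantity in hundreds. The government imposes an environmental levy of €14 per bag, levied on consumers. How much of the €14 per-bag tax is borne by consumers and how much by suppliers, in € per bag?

Consumers bear €11.2 per bag; suppliers bear €2.8 per bag.

Without the tax, 359.5 − 0.5P = 2P + 317 gives 2.5P = 42.5, so P* = €17 and Q* = 351.
With the tax collected from consumers, demand (in seller-price terms) shifts: Qd = 359.5 − 0.5(P + 14).
Solving gives Q = 345.4 with consumers paying €28.2 and suppliers receiving €14.2 (the €14 wedge).
Burden on consumers: €11.2; on suppliers: €2.8. (They sum to €14.)
The less price-elastic side of the market bears the larger share of a per-unit tax.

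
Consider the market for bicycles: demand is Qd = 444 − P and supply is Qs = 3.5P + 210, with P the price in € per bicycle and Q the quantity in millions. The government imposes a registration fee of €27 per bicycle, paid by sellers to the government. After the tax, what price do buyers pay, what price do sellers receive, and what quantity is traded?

Before the tax: set 444 − P = 3.5P + 210 → P* = €52, Q* = 392.
With the tax collected from sellers, supply shifts: Qs = 3.5(P − 27) + 210.
Solving gives Q = 371 with buyers paying €73 and sellers receiving €46 (the €27 wedge).

Buyers pay €73; sellers receive €46; quantity = 371.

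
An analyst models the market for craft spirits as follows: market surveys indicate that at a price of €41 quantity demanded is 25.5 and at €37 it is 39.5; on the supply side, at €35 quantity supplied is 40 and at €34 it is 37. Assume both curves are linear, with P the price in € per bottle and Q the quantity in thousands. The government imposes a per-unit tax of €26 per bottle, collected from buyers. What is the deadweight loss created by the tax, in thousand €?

Demand slope: (39.5 − 25.5)/(37 − 41) = -3.5, so Qd = 169 − 3.5P.
Supply slope: (37 − 40)/(34 − 35) = 3, so Qs = 3P − 65.
Without the tax, 169 − 3.5P = 3P − 65 gives 6.5P = 234, so P* = €36 and Q* = 43.
With the tax collected from buyers, demand (in seller-price terms) shifts: Qd = 169 − 3.5(P + 26).
Solving gives Q = 1 with buyers paying €48 and suppliers receiving €22 (the €26 wedge).
Quantity falls by |ΔQ| = |43 − 1| = 42.
DWL = ½ · t · |ΔQ| = ½ · 26 · 42 = €546.

Deadweight loss = €546 thousand.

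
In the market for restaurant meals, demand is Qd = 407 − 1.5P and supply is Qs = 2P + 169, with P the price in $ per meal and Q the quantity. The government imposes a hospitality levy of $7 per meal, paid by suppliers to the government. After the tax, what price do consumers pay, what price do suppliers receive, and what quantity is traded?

Consumers pay $72; suppliers receive $65; quantity = 299.

Without the tax, 407 − 1.5P = 2P + 169 gives 3.5P = 238, so P* = $68 and Q* = 305.
With the tax collected from suppliers, supply shifts: Qs = 2(P − 7) + 169.
New equilibrium: consumers pay $72, suppliers receive $65, Q = 299. (Wedge: Pb − Ps = 7.)
The less price-elastic side of the market bears the larger share of a per-unit tax.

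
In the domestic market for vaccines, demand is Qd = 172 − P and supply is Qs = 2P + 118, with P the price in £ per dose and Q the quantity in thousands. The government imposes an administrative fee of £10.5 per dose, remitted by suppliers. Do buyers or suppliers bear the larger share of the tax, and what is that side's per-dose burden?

Before the tax: set 172 − P = 2P + 118 → P* = £18, Q* = 154.
With the tax collected from suppliers, supply shifts: Qs = 2(P − 10.5) + 118.
Solving gives Q = 147 with buyers paying £25 and suppliers receiving £14.5 (the £10.5 wedge).
Per-dose burden: buyers £7, suppliers £3.5.
Buyers take the larger share because demand is less price-elastic here (demand slope 1 vs supply slope 2).
The less price-elastic side of the market bears the larger share of a per-unit tax.

Buyers bear the larger share: £7 per dose.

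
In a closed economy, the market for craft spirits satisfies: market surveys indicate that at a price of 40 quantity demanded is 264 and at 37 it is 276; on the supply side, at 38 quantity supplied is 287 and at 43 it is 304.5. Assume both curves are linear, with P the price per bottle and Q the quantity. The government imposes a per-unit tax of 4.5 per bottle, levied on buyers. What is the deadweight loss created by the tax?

Demand slope: (276 − 264)/(37 − 40) = -4, so Qd = 424 − 4P.
Supply slope: (304.5 − 287)/(43 − 38) = 3.5, so Qs = 3.5P + 154.
Without the tax, 424 − 4P = 3.5P + 154 gives 7.5P = 270, so P* = 36 and Q* = 280.
With the tax collected from buyers, demand (in seller-price terms) shifts: Qd = 424 − 4(P + 4.5).
Solving gives Q = 271.6 with buyers paying 38.1 and suppliers receiving 33.6 (the 4.5 wedge).
Quantity falls by |ΔQ| = |280 − 271.6| = 8.4.
DWL = ½ · t · |ΔQ| = ½ · 4.5 · 8.4 = 18.9.

Deadweight loss = 18.9.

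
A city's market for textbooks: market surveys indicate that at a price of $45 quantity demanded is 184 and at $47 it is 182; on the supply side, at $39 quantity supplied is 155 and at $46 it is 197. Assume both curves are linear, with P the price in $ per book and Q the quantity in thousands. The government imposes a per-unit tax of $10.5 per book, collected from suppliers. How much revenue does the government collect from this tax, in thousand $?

Demand slope: (182 − 184)/(47 − 45) = -1, so Qd = 229 − P.
Supply slope: (197 − 155)/(46 − 39) = 6, so Qs = 6P − 79.
Without the tax, 229 − P = 6P − 79 gives 7P = 308, so P* = $44 and Q* = 185.
With the tax collected from suppliers, supply shifts: Qs = 6(P − 10.5) − 79.
Solving gives Q = 176 with buyers paying $53 and suppliers receiving $42.5 (the $10.5 wedge).
Revenue = t · Q = 10.5 · 176 = $1848.

Tax revenue = $1848 thousand.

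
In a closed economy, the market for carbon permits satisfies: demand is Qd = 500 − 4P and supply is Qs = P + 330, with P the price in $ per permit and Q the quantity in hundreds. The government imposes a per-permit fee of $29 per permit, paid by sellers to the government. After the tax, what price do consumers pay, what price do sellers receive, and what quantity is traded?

Before the tax: set 500 − 4P = P + 330 → P* = $34, Q* = 364.
With the tax collected from sellers, supply shifts: Qs = (P − 29) + 330.
Solving gives Q = 340.8 with consumers paying $39.8 and sellers receiving $10.8 (the $29 wedge).

Consumers pay $39.8; sellers receive $10.8; quantity = 340.8.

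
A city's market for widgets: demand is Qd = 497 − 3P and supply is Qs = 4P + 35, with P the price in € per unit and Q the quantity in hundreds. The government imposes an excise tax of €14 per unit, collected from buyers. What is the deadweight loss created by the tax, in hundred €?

Deadweight loss = €168 hundred.

Without the tax, 497 − 3P = 4P + 35 gives 7P = 462, so P* = €66 and Q* = 299.
With the tax collected from buyers, demand (in seller-price terms) shifts: Qd = 497 − 3(P + 14).
New equilibrium: buyers pay €74, sellers receive €60, Q = 275. (Wedge: Pb − Ps = 14.)
Quantity falls by |ΔQ| = |299 − 275| = 24.
DWL = ½ · t · |ΔQ| = ½ · 14 · 24 = €168.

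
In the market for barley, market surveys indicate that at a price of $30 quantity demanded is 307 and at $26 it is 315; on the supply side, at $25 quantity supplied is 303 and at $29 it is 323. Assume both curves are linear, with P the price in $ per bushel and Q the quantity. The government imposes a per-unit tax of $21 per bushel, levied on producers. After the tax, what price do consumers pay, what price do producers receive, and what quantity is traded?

Consumers pay $42; producers receive $21; quantity = 283.

Demand slope: (315 − 307)/(26 − 30) = -2, so Qd = 367 − 2P.
Supply slope: (323 − 303)/(29 − 25) = 5, so Qs = 5P + 178.
Without the tax, 367 − 2P = 5P + 178 gives 7P = 189, so P* = $27 and Q* = 313.
With the tax collected from producers, supply shifts: Qs = 5(P − 21) + 178.
New equilibrium: consumers pay $42, producers receive $21, Q = 283. (Wedge: Pb − Ps = 21.)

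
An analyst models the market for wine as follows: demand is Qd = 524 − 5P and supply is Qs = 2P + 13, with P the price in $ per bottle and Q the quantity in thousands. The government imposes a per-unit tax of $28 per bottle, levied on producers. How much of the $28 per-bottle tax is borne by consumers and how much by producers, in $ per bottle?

Consumers bear $8 per bottle; producers bear $20 per bottle.

Before the tax: set 524 − 5P = 2P + 13 → P* = $73, Q* = 159.
With the tax collected from producers, supply shifts: Qs = 2(P − 28) + 13.
Solving gives Q = 119 with consumers paying $81 and producers receiving $53 (the $28 wedge).
Burden on consumers: $8; on producers: $20. (They sum to $28.)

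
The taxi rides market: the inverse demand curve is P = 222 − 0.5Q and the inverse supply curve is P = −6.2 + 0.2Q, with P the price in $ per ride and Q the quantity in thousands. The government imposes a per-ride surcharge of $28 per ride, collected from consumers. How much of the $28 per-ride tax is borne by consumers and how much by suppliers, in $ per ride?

Rewrite in direct form: Qd = 444 − 2P and Qs = 5P + 31.
Without the tax, 444 − 2P = 5P + 31 gives 7P = 413, so P* = $59 and Q* = 326.
With the tax collected from consumers, demand (in seller-price terms) shifts: Qd = 444 − 2(P + 28).
Solving gives Q = 286 with consumers paying $79 and suppliers receiving $51 (the $28 wedge).
Burden on consumers: $20; on suppliers: $8. (They sum to $28.)
The less price-elastic side of the market bears the larger share of a per-unit tax.

Consumers bear $20 per ride; suppliers bear $8 per ride.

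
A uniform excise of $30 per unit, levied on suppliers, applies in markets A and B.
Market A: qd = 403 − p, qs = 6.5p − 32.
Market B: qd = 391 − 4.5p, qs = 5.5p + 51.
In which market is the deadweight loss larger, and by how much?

Market B, by $723.75.

Market A: pre-tax p* = $58, q* = 345; post-tax q = 319; deadweight loss = $390.
Market B: pre-tax p* = $34, q* = 238; post-tax q = 163.75; deadweight loss = $1113.75.
Difference: $390 vs $1113.75 → market B is larger by $723.75.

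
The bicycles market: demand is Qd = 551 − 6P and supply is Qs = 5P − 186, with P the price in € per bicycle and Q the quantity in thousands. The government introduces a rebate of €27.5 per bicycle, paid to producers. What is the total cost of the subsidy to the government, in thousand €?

Before the subsidy: set 551 − 6P = 5P − 186 → P* = €67, Q* = 149.
With a per-unit subsidy paid to producers, each receives P + 27.5 per unit sold, so supply becomes Qs = 5(P + 27.5) − 186.
Solving gives Q = 224 with consumers paying €54.5 and producers receiving €82 (the €27.5 wedge).
Outlay = t · Q = 27.5 · 224 = €6160.

Government outlay = €6160 thousand.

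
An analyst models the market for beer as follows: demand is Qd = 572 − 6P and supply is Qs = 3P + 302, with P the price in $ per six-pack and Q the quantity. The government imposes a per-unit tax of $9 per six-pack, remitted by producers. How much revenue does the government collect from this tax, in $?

Without the tax, 572 − 6P = 3P + 302 gives 9P = 270, so P* = $30 and Q* = 392.
With the tax collected from producers, supply shifts: Qs = 3(P − 9) + 302.
New equilibrium: consumers pay $33, producers receive $24, Q = 374. (Wedge: Pb − Ps = 9.)
Revenue = t · Q = 9 · 374 = $3366.

Tax revenue = $3366.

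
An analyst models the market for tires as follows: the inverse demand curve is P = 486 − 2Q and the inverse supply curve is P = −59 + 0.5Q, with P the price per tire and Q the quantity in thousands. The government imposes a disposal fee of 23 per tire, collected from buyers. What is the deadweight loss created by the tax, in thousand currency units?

Deadweight loss = 105.8 thousand.

Rewrite in direct form: Qd = 243 − 0.5P and Qs = 2P + 118.
Before the tax: set 243 − 0.5P = 2P + 118 → P* = 50, Q* = 218.
With the tax collected from buyers, demand (in seller-price terms) shifts: Qd = 243 − 0.5(P + 23).
New equilibrium: buyers pay 68.4, sellers receive 45.4, Q = 208.8. (Wedge: Pb − Ps = 23.)
Quantity falls by |ΔQ| = |218 − 208.8| = 9.2.
DWL = ½ · t · |ΔQ| = ½ · 23 · 9.2 = 105.8.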